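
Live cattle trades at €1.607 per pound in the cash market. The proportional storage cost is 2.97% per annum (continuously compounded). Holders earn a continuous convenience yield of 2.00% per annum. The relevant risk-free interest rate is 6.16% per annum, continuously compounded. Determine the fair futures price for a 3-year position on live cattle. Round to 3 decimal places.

€1.990 per pound

Net carry = r + u − y = 0.0616 + 0.0297 − 0.0200 = 0.0713
F = S·e^((r+u−y)T) = 1.607 · e^(0.0713 × 3) = 1.607 · e^0.213900
= 1.607 × 1.238499 = €1.990 per pound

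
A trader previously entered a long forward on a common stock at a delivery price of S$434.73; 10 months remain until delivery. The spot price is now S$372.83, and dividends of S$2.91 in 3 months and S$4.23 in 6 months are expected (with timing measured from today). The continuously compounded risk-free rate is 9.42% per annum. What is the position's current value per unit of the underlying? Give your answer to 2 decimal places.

-S$35.96

PV(remaining dividends) I = 2.91·e^(−0.0942·3/12) + 4.23·e^(−0.0942·6/12) = 6.8777
Current forward F = (S − I)·e^(rT) = (372.83 − 6.8777)·e^(0.0942·10/12) = 365.9523 × 1.081663 = 395.8371
Value (long) = (F − K)·e^(−rT) = (395.8371 − 434.73) × 0.924502 = -35.9566
Value = -S$35.96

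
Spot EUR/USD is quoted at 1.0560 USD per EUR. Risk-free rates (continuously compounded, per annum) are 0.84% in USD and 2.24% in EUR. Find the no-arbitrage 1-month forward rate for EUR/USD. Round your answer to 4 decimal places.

F = S·e^((r_USD − r_EUR)T) = 1.0560 · e^((0.0084 − 0.0224) × 1/12)
= 1.0560 · e^-0.001167 = 1.0560 × 0.998834
F = 1.0548 USD per EUR

1.0548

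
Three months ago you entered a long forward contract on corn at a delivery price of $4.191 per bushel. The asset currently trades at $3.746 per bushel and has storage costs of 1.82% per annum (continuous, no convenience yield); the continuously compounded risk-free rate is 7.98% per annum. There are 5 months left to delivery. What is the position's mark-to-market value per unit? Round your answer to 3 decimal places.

-$0.279 per bushel

Current fair forward for the remaining 5 months: F = S·e^((r + u)·T), (r + u) = 0.0798 + 0.0182 = 0.0980
F = 3.746 · e^(0.0980 × 5/12) = 3.746 × 1.041678 = 3.9021
Value of long forward = (F − K)·e^(−rT) = (3.9021 − 4.191) · e^(−0.0798·5/12)
= -0.2889 × 0.967297 = -0.279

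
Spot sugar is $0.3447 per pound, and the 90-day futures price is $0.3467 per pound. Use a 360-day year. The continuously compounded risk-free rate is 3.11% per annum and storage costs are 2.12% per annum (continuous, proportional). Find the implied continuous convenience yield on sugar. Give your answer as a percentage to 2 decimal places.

F = S·e^((r+u−y)T) ⇒ (r+u−y) = ln(F/S)/T
ln(0.3467/0.3447) = 0.005785; /T ⇒ 0.023140
y = r + u − ln(F/S)/T = 0.0311 + 0.0212 − 0.023140 = 0.029160
y = 2.92%

2.92%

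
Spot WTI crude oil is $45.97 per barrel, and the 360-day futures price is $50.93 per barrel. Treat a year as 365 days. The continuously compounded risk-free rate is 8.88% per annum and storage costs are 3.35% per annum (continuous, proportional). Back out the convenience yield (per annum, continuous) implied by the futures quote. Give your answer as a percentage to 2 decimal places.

F = S·e^((r+u−y)T) ⇒ (r+u−y) = ln(F/S)/T
ln(50.93/45.97) = 0.102463; /T ⇒ 0.103886
y = r + u − ln(F/S)/T = 0.0888 + 0.0335 − 0.103886 = 0.018414
y = 1.84%

1.84%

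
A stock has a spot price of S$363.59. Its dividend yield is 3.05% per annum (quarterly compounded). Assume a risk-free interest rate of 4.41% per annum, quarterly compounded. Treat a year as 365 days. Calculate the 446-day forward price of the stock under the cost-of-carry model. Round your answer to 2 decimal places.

S$369.63

F = S · (1+r/4)^(4T) / (1+q/4)^(4T)
= 363.59 × 1.055054 / 1.037825 = 363.59 × 1.016601
F = S$369.63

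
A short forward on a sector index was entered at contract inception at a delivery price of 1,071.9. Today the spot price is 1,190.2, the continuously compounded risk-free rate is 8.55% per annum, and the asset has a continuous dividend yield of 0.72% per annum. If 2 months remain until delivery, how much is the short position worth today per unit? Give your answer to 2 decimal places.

-132.04

Current fair forward for the remaining 2 months: F = S·e^((r − q)·T), (r − q) = 0.0855 − 0.0072 = 0.0783
F = 1190.2 · e^(0.0783 × 2/12) = 1190.2 × 1.01313552 = 1205.8339
Value of long forward = (F − K)·e^(−rT) = (1205.8339 − 1071.9) · e^(−0.0855·2/12)
= 133.9339 × 0.98585105 = 132.04
Short position value = −(long value) = -132.04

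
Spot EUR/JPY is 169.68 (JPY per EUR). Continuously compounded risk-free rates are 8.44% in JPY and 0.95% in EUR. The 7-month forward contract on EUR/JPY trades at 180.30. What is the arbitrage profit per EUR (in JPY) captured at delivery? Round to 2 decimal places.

3.04 per EUR (in JPY)

Fair forward: F* = S·e^(carry·T), with carry = (r_JPY − r_EUR) = 0.0844 − 0.0095 = 0.0749
F* = 169.68 · e^(0.0749 × 7/12) = 169.68 · e^0.043692 = 169.68 × 1.044661 = 177.2581
Market 180.30 > fair 177.2581: forward overpriced → cash-and-carry (buy spot, short the forward).
At maturity, profit = |F_mkt − F*| = |180.30 − 177.2581| = 3.04 per EUR (in JPY)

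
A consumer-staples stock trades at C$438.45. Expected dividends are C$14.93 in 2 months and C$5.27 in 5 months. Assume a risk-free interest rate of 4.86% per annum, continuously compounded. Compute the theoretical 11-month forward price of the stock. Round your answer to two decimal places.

PV(dividends) I = 14.93·e^(−0.0486·2/12) + 5.27·e^(−0.0486·5/12)
I = 14.8096 + 5.1644 = 19.9740
F = (S − I)·e^(rT) = (438.45 − 19.9740) · e^(0.0486·11/12)
= 418.4760 · e^0.044550 = 418.4760 × 1.045557 = C$437.54

C$437.54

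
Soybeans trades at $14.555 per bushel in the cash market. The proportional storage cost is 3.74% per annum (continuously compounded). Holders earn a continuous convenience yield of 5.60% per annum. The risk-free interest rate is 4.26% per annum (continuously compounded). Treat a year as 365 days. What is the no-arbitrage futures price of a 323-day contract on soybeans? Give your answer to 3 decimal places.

Net carry = r + u − y = 0.0426 + 0.0374 − 0.0560 = 0.0240
F = S·e^((r+u−y)T) = 14.555 · e^(0.0240 × 323/365) = 14.555 · e^0.021238
= 14.555 × 1.021465 = $14.867 per bushel

$14.867 per bushel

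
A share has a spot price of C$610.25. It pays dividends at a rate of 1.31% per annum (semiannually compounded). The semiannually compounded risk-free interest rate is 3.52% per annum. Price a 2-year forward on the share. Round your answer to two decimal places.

C$637.49

F = S · (1+r/2)^(2T) / (1+q/2)^(2T)
= 610.25 × 1.072280 / 1.026459 = 610.25 × 1.044640
F = C$637.49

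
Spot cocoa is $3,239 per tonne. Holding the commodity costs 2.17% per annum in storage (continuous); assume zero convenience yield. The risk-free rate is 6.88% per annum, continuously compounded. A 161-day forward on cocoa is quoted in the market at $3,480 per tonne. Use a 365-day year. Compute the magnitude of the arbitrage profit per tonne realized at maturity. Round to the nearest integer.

Fair forward: F* = S·e^(carry·T), with carry = (r + u) = 0.0688 + 0.0217 = 0.0905
F* = 3239 · e^(0.0905 × 161/365) = 3239 · e^0.039919 = 3239 × 1.040726 = $3370.9115
Market $3480 > fair $3370.9115: forward overpriced → cash-and-carry (buy spot, short the forward).
At maturity, profit = |F_mkt − F*| = |3480 − 3370.9115| = $109 per tonne

$109 per tonne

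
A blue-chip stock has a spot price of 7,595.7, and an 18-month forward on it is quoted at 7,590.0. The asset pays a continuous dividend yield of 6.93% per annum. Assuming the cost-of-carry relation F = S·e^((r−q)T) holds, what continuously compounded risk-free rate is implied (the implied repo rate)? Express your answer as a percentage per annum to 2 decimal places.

6.88%

From F = S·e^((r−q)T): (r − q) = ln(F/S)/T
ln(7590.0/7595.7) = ln(0.999250) = -0.000750
(r − q) = -0.000750 / (18/12) = -0.000500
r = ln(F/S)/T + q = -0.000500 + 0.0693 = 0.068800
r = 6.88%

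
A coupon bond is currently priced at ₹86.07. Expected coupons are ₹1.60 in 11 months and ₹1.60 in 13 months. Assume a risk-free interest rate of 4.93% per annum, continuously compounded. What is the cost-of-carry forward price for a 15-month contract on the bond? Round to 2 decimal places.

₹88.30

PV(coupons) I = 1.60·e^(−0.0493·11/12) + 1.60·e^(−0.0493·13/12)
I = 1.5293 + 1.5168 = 3.0461
F = (S − I)·e^(rT) = (86.07 − 3.0461) · e^(0.0493·15/12)
= 83.0239 · e^0.061625 = 83.0239 × 1.063563 = ₹88.30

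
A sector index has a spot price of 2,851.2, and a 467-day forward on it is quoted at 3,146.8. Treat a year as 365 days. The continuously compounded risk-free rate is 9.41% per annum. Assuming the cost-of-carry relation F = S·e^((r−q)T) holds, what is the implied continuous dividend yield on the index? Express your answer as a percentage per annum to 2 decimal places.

From F = S·e^((r−q)T): (r − q) = ln(F/S)/T
ln(3146.8/2851.2) = ln(1.103676) = 0.098646
(r − q) = 0.098646 / (467/365) = 0.077100
q = r − ln(F/S)/T = 0.0941 − 0.077100 = 0.017000
q = 1.70%

1.70%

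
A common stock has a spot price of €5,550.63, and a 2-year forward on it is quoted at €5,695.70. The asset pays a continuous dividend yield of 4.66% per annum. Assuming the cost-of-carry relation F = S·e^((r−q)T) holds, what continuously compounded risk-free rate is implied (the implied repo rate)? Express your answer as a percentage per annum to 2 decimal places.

5.95%

From F = S·e^((r−q)T): (r − q) = ln(F/S)/T
ln(5695.70/5550.63) = ln(1.026136) = 0.025800
(r − q) = 0.025800 / (2) = 0.012900
r = ln(F/S)/T + q = 0.012900 + 0.0466 = 0.059500
r = 5.95%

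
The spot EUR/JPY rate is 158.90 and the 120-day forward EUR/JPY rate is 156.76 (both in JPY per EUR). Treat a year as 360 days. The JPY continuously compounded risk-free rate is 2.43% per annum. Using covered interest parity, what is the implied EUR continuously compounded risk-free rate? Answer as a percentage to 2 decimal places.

6.50%

F = S·e^((r_JPY − r_EUR)T) ⇒ r_EUR = r_JPY − ln(F/S)/T
ln(156.76/158.90) = -0.013559; /(120/360) = -0.040677
r_EUR = 0.0243 + 0.040677 = 0.064977
r_EUR = 6.50%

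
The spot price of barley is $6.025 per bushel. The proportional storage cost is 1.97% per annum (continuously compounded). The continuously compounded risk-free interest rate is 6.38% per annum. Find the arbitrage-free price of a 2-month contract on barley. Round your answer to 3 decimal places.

$6.109 per bushel

Net carry = r + u − y = 0.0638 + 0.0197 − 0.0000 = 0.0835
F = S·e^((r+u−y)T) = 6.025 · e^(0.0835 × 2/12) = 6.025 · e^0.013917
= 6.025 × 1.014014 = $6.109 per bushel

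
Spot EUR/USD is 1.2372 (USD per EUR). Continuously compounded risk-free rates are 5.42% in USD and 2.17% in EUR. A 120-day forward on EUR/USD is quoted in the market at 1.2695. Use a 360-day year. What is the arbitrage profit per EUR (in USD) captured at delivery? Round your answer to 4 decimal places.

Fair forward: F* = S·e^(carry·T), with carry = (r_USD − r_EUR) = 0.0542 − 0.0217 = 0.0325
F* = 1.2372 · e^(0.0325 × 120/360) = 1.2372 · e^0.010833 = 1.2372 × 1.010892 = 1.2507
Market 1.2695 > fair 1.2507: forward overpriced → cash-and-carry (buy spot, short the forward).
At maturity, profit = |F_mkt − F*| = |1.2695 − 1.2507| = 0.0188 per EUR (in USD)

0.0188 per EUR (in USD)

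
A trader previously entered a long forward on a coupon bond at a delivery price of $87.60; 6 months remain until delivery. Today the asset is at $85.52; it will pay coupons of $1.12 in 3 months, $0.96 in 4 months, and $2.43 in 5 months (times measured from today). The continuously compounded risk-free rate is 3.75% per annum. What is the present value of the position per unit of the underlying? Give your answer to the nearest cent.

-$4.90

PV(remaining coupons) I = 1.12·e^(−0.0375·3/12) + 0.96·e^(−0.0375·4/12) + 2.43·e^(−0.0375·5/12) = 4.4500
Current forward F = (S − I)·e^(rT) = (85.52 − 4.4500)·e^(0.0375·6/12) = 81.0700 × 1.018927 = 82.6044
Value (long) = (F − K)·e^(−rT) = (82.6044 − 87.60) × 0.981425 = -4.9028
Value = -$4.90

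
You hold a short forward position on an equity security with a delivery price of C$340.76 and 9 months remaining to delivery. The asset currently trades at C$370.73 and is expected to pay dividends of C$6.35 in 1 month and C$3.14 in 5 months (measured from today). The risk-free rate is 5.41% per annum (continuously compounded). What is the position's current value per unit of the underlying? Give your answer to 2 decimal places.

PV(remaining dividends) I = 6.35·e^(−0.0541·1/12) + 3.14·e^(−0.0541·5/12) = 9.3914
Current forward F = (S − I)·e^(rT) = (370.73 − 9.3914)·e^(0.0541·9/12) = 361.3386 × 1.041409 = 376.3013
Value (long) = (F − K)·e^(−rT) = (376.3013 − 340.76) × 0.960237 = 34.1281
Short position value = −(long value) = -C$34.13

-C$34.13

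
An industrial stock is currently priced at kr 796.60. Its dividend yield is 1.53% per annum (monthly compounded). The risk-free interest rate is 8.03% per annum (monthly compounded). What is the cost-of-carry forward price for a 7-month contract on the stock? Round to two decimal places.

kr 827.26

F = S · (1+r/12)^(12T) / (1+q/12)^(12T)
= 796.60 × 1.047793 / 1.008959 = 796.60 × 1.038489
F = kr 827.26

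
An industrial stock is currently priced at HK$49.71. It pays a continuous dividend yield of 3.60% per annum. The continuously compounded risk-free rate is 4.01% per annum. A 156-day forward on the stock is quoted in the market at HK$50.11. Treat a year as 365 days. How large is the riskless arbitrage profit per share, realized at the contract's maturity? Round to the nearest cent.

HK$0.31 per share

Fair forward: F* = S·e^(carry·T), with carry = (r − q) = 0.0401 − 0.0360 = 0.0041
F* = 49.71 · e^(0.0041 × 156/365) = 49.71 · e^0.001752 = 49.71 × 1.001754 = HK$49.7972
Market HK$50.11 > fair HK$49.7972: forward overpriced → cash-and-carry (buy spot, short the forward).
At maturity, profit = |F_mkt − F*| = |50.11 − 49.7972| = HK$0.31 per share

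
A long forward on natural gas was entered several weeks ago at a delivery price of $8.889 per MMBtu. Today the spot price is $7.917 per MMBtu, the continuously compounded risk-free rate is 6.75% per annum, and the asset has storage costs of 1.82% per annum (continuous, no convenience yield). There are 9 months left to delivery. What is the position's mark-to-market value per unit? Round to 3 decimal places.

-$0.424 per MMBtu

Current fair forward for the remaining 9 months: F = S·e^((r + u)·T), (r + u) = 0.0675 + 0.0182 = 0.0857
F = 7.917 · e^(0.0857 × 9/12) = 7.917 × 1.066386 = 8.4426
Value of long forward = (F − K)·e^(−rT) = (8.4426 − 8.889) · e^(−0.0675·9/12)
= -0.4464 × 0.950635 = -0.424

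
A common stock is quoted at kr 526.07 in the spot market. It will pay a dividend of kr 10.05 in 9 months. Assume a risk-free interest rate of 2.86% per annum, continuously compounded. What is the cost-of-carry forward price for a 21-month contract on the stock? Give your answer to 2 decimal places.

kr 542.73

PV(dividends) I = 10.05·e^(−0.0286·9/12)
I = 9.8367
F = (S − I)·e^(rT) = (526.07 − 9.8367) · e^(0.0286·21/12)
= 516.2333 · e^0.050050 = 516.2333 × 1.051324 = kr 542.73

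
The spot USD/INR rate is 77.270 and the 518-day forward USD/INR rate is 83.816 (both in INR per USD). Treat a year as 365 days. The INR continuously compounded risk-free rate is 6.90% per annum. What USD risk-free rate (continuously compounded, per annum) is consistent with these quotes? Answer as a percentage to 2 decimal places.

1.17%

F = S·e^((r_INR − r_USD)T) ⇒ r_USD = r_INR − ln(F/S)/T
ln(83.816/77.270) = 0.081318; /(518/365) = 0.057299
r_USD = 0.0690 − 0.057299 = 0.011701
r_USD = 1.17%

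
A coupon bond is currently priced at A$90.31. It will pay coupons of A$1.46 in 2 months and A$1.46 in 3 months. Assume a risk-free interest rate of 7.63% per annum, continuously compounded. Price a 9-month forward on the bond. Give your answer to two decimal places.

A$92.59

PV(coupons) I = 1.46·e^(−0.0763·2/12) + 1.46·e^(−0.0763·3/12)
I = 1.4416 + 1.4324 = 2.8740
F = (S − I)·e^(rT) = (90.31 − 2.8740) · e^(0.0763·9/12)
= 87.4360 · e^0.057225 = 87.4360 × 1.058894 = A$92.59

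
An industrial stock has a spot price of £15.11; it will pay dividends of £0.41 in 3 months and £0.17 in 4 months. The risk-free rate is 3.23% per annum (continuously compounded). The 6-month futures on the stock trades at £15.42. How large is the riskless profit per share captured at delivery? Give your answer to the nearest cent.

PV(dividends) I = 0.41·e^(−0.0323·3/12) + 0.17·e^(−0.0323·4/12) = 0.5749
Fair futures F* = (S − I)·e^(rT) = (15.11 − 0.5749)·e^0.016150 = 14.5351 × 1.016281 = 14.7717
Market £15.42 > fair 14.7717: forward overpriced → cash-and-carry (borrow at r, buy the stock and collect the dividends, short the forward).
Profit at T = |F_mkt − F*| = |15.42 − 14.7717| = £0.65 per share

£0.65 per share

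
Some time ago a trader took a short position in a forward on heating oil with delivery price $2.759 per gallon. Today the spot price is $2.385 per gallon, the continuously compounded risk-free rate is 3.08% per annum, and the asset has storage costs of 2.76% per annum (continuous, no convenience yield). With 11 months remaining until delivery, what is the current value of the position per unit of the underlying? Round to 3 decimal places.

$0.236 per gallon

Current fair forward for the remaining 11 months: F = S·e^((r + u)·T), (r + u) = 0.0308 + 0.0276 = 0.0584
F = 2.385 · e^(0.0584 × 11/12) = 2.385 × 1.054992 = 2.5162
Value of long forward = (F − K)·e^(−rT) = (2.5162 − 2.759) · e^(−0.0308·11/12)
= -0.2428 × 0.972162 = -0.236
Short position value = −(long value) = $0.236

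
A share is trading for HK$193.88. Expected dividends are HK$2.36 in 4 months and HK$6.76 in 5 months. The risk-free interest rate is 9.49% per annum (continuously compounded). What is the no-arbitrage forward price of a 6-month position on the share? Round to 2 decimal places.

HK$194.09

PV(dividends) I = 2.36·e^(−0.0949·4/12) + 6.76·e^(−0.0949·5/12)
I = 2.2865 + 6.4979 = 8.7844
F = (S − I)·e^(rT) = (193.88 − 8.7844) · e^(0.0949·6/12)
= 185.0956 · e^0.047450 = 185.0956 × 1.048594 = HK$194.09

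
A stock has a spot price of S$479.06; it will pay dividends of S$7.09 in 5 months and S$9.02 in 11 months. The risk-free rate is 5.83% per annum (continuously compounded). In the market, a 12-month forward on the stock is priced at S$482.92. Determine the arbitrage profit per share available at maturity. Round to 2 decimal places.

PV(dividends) I = 7.09·e^(−0.0583·5/12) + 9.02·e^(−0.0583·11/12) = 15.4705
Fair forward F* = (S − I)·e^(rT) = (479.06 − 15.4705)·e^0.058300 = 463.5895 × 1.060033 = 491.4202
Market S$482.92 < fair 491.4202: forward underpriced → reverse cash-and-carry (short the stock, invest proceeds at r, pay the dividends, go long the forward).
Profit at T = |F_mkt − F*| = |482.92 − 491.4202| = S$8.50 per share

S$8.50 per share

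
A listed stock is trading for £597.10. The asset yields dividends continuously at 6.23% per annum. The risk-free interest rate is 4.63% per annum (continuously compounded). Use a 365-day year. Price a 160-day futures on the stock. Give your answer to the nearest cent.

F = S·e^((r − q)T) = 597.10 · e^((0.0463 − 0.0623) × 160/365)
= 597.10 · e^-0.007014 = 597.10 × 0.993011
F = £592.93

£592.93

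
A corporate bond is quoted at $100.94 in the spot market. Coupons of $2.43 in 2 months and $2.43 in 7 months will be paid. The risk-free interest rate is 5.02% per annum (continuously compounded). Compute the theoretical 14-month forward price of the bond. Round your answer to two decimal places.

PV(coupons) I = 2.43·e^(−0.0502·2/12) + 2.43·e^(−0.0502·7/12)
I = 2.4098 + 2.3599 = 4.7697
F = (S − I)·e^(rT) = (100.94 − 4.7697) · e^(0.0502·14/12)
= 96.1703 · e^0.058567 = 96.1703 × 1.060316 = $101.97

$101.97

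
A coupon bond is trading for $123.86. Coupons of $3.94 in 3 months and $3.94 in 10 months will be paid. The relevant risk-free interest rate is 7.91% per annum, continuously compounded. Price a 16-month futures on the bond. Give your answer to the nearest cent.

$129.25

PV(coupons) I = 3.94·e^(−0.0791·3/12) + 3.94·e^(−0.0791·10/12)
I = 3.8629 + 3.6887 = 7.5516
F = (S − I)·e^(rT) = (123.86 − 7.5516) · e^(0.0791·16/12)
= 116.3084 · e^0.105467 = 116.3084 × 1.111229 = $129.25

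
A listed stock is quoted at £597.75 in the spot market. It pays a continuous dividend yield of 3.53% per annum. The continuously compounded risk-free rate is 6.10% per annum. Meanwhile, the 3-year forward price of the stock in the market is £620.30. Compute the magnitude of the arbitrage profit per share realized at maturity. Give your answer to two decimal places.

Fair forward: F* = S·e^(carry·T), with carry = (r − q) = 0.0610 − 0.0353 = 0.0257
F* = 597.75 · e^(0.0257 × 3) = 597.75 · e^0.077100 = 597.75 × 1.080150 = £645.6597
Market £620.30 < fair £645.6597: forward underpriced → reverse cash-and-carry (short spot, go long the forward).
At maturity, profit = |F_mkt − F*| = |620.30 − 645.6597| = £25.36 per share

£25.36 per share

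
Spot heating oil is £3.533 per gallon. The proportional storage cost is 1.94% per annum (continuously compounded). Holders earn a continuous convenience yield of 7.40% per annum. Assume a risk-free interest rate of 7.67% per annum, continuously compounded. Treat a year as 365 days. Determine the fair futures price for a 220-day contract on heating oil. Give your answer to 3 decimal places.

£3.580 per gallon

Net carry = r + u − y = 0.0767 + 0.0194 − 0.0740 = 0.0221
F = S·e^((r+u−y)T) = 3.533 · e^(0.0221 × 220/365) = 3.533 · e^0.013321
= 3.533 × 1.013410 = £3.580 per gallon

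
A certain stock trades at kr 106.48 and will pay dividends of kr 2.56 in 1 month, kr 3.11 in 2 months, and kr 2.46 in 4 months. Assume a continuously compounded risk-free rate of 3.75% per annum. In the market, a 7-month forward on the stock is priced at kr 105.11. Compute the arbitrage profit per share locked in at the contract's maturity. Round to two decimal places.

PV(dividends) I = 2.56·e^(−0.0375·1/12) + 3.11·e^(−0.0375·2/12) + 2.46·e^(−0.0375·4/12) = 8.0721
Fair forward F* = (S − I)·e^(rT) = (106.48 − 8.0721)·e^0.021875 = 98.4079 × 1.022116 = 100.5843
Market kr 105.11 > fair 100.5843: forward overpriced → cash-and-carry (borrow at r, buy the stock and collect the dividends, short the forward).
Profit at T = |F_mkt − F*| = |105.11 − 100.5843| = kr 4.53 per share

kr 4.53 per share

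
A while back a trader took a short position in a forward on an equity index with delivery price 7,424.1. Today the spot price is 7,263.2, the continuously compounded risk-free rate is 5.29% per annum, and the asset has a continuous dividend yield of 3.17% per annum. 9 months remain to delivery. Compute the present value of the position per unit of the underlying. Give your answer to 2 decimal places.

42.76

Current fair forward for the remaining 9 months: F = S·e^((r − q)·T), (r − q) = 0.0529 − 0.0317 = 0.0212
F = 7263.2 · e^(0.0212 × 9/12) = 7263.2 × 1.01602708 = 7379.6079
Value of long forward = (F − K)·e^(−rT) = (7379.6079 − 7424.1) · e^(−0.0529·9/12)
= -44.4921 × 0.96110175 = -42.76
Short position value = −(long value) = 42.76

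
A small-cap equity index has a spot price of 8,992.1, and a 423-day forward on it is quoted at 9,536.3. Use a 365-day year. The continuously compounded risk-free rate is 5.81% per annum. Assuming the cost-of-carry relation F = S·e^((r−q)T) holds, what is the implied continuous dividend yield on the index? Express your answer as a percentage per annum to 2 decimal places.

From F = S·e^((r−q)T): (r − q) = ln(F/S)/T
ln(9536.3/8992.1) = ln(1.060520) = 0.058759
(r − q) = 0.058759 / (423/365) = 0.050702
q = r − ln(F/S)/T = 0.0581 − 0.050702 = 0.007398
q = 0.74%

0.74%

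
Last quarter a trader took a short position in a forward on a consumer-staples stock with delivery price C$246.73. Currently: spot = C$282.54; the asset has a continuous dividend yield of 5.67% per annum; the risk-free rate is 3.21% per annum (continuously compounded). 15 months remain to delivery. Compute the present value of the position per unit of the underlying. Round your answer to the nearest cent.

-C$26.18

Current fair forward for the remaining 15 months: F = S·e^((r − q)·T), (r − q) = 0.0321 − 0.0567 = -0.0246
F = 282.54 · e^(-0.0246 × 15/12) = 282.54 × 0.969718 = 273.9841
Value of long forward = (F − K)·e^(−rT) = (273.9841 − 246.73) · e^(−0.0321·15/12)
= 27.2541 × 0.960669 = 26.18
Short position value = −(long value) = -C$26.18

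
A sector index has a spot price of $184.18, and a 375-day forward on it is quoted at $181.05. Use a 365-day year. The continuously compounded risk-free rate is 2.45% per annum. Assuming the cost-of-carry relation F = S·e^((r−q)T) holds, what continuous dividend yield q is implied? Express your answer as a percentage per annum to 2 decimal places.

From F = S·e^((r−q)T): (r − q) = ln(F/S)/T
ln(181.05/184.18) = ln(0.983006) = -0.017140
(r − q) = -0.017140 / (375/365) = -0.016683
q = r − ln(F/S)/T = 0.0245 + 0.016683 = 0.041183
q = 4.12%

4.12%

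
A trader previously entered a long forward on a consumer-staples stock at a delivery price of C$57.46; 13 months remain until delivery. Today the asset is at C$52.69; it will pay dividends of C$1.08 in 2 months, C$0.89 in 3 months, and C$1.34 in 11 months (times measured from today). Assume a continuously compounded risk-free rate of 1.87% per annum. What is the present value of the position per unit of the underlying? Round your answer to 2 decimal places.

PV(remaining dividends) I = 1.08·e^(−0.0187·2/12) + 0.89·e^(−0.0187·3/12) + 1.34·e^(−0.0187·11/12) = 3.2797
Current forward F = (S − I)·e^(rT) = (52.69 − 3.2797)·e^(0.0187·13/12) = 49.4103 × 1.020465 = 50.4215
Value (long) = (F − K)·e^(−rT) = (50.4215 − 57.46) × 0.979945 = -6.8973
Value = -C$6.90

-C$6.90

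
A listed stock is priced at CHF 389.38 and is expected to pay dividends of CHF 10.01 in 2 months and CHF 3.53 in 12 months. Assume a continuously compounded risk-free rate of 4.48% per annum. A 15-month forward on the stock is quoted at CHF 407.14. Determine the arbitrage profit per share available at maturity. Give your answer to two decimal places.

PV(dividends) I = 10.01·e^(−0.0448·2/12) + 3.53·e^(−0.0448·12/12) = 13.3109
Fair forward F* = (S − I)·e^(rT) = (389.38 − 13.3109)·e^0.056000 = 376.0691 × 1.057598 = 397.7299
Market CHF 407.14 > fair 397.7299: forward overpriced → cash-and-carry (borrow at r, buy the stock and collect the dividends, short the forward).
Profit at T = |F_mkt − F*| = |407.14 − 397.7299| = CHF 9.41 per share

CHF 9.41 per share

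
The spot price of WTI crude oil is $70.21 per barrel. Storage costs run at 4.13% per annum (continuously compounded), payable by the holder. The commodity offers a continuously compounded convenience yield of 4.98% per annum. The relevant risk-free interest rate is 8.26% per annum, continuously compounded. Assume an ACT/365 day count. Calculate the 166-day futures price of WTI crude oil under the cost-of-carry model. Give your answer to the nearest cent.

$72.62 per barrel

Net carry = r + u − y = 0.0826 + 0.0413 − 0.0498 = 0.0741
F = S·e^((r+u−y)T) = 70.21 · e^(0.0741 × 166/365) = 70.21 · e^0.033700
= 70.21 × 1.034274 = $72.62 per barrel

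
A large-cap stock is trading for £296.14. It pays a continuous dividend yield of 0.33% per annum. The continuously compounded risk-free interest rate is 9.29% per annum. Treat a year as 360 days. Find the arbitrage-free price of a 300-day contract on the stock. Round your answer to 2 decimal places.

£319.10

F = S·e^((r − q)T) = 296.14 · e^((0.0929 − 0.0033) × 300/360)
= 296.14 · e^0.074667 = 296.14 × 1.077525
F = £319.10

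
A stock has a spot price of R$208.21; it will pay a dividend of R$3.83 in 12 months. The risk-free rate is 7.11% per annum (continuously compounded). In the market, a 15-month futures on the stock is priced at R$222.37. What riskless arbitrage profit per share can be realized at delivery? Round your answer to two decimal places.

R$1.29 per share

PV(dividends) I = 3.83·e^(−0.0711·12/12) = 3.5671
Fair futures F* = (S − I)·e^(rT) = (208.21 − 3.5671)·e^0.088875 = 204.6429 × 1.092944 = 223.6632
Market R$222.37 < fair 223.6632: forward underpriced → reverse cash-and-carry (short the stock, invest proceeds at r, pay the dividends, go long the forward).
Profit at T = |F_mkt − F*| = |222.37 − 223.6632| = R$1.29 per share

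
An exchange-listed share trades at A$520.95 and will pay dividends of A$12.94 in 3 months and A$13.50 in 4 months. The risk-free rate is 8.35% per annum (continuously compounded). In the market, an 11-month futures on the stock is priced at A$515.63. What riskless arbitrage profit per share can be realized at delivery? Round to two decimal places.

PV(dividends) I = 12.94·e^(−0.0835·3/12) + 13.50·e^(−0.0835·4/12) = 25.8021
Fair futures F* = (S − I)·e^(rT) = (520.95 − 25.8021)·e^0.076542 = 495.1479 × 1.079548 = 534.5359
Market A$515.63 < fair 534.5359: forward underpriced → reverse cash-and-carry (short the stock, invest proceeds at r, pay the dividends, go long the forward).
Profit at T = |F_mkt − F*| = |515.63 − 534.5359| = A$18.91 per share

A$18.91 per share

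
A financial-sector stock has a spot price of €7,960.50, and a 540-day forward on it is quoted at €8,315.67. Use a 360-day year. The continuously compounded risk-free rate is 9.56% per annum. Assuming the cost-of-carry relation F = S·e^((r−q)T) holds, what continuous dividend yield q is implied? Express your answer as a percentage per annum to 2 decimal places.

From F = S·e^((r−q)T): (r − q) = ln(F/S)/T
ln(8315.67/7960.50) = ln(1.044617) = 0.043650
(r − q) = 0.043650 / (540/360) = 0.029100
q = r − ln(F/S)/T = 0.0956 − 0.029100 = 0.066500
q = 6.65%

6.65%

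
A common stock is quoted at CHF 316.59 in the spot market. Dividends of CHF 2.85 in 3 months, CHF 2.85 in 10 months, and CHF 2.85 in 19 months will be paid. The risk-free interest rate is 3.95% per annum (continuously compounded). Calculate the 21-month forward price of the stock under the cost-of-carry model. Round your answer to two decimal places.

CHF 330.40

PV(dividends) I = 2.85·e^(−0.0395·3/12) + 2.85·e^(−0.0395·10/12) + 2.85·e^(−0.0395·19/12)
I = 2.8220 + 2.7577 + 2.6772 = 8.2569
F = (S − I)·e^(rT) = (316.59 − 8.2569) · e^(0.0395·21/12)
= 308.3331 · e^0.069125 = 308.3331 × 1.071570 = CHF 330.40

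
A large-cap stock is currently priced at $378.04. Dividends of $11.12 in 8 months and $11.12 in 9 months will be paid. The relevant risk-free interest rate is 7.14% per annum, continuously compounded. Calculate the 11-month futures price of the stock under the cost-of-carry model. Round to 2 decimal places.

PV(dividends) I = 11.12·e^(−0.0714·8/12) + 11.12·e^(−0.0714·9/12)
I = 10.6031 + 10.5402 = 21.1433
F = (S − I)·e^(rT) = (378.04 − 21.1433) · e^(0.0714·11/12)
= 356.8967 · e^0.065450 = 356.8967 × 1.067639 = $381.04

$381.04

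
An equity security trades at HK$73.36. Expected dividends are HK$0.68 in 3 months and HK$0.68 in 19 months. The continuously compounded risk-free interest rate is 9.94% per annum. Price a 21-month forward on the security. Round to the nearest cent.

PV(dividends) I = 0.68·e^(−0.0994·3/12) + 0.68·e^(−0.0994·19/12)
I = 0.6633 + 0.5810 = 1.2443
F = (S − I)·e^(rT) = (73.36 − 1.2443) · e^(0.0994·21/12)
= 72.1157 · e^0.173950 = 72.1157 × 1.189996 = HK$85.82

HK$85.82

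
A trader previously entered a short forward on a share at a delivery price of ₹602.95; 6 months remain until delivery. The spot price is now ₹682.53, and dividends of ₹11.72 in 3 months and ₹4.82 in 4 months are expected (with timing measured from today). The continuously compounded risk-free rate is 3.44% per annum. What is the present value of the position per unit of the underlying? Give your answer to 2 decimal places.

-₹73.48

PV(remaining dividends) I = 11.72·e^(−0.0344·3/12) + 4.82·e^(−0.0344·4/12) = 16.3847
Current forward F = (S − I)·e^(rT) = (682.53 − 16.3847)·e^(0.0344·6/12) = 666.1453 × 1.017349 = 677.7023
Value (long) = (F − K)·e^(−rT) = (677.7023 − 602.95) × 0.982947 = 73.4775
Short position value = −(long value) = -₹73.48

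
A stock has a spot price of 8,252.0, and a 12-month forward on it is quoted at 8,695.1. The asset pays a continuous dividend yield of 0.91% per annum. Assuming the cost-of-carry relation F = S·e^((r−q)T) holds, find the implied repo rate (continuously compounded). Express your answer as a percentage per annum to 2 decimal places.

From F = S·e^((r−q)T): (r − q) = ln(F/S)/T
ln(8695.1/8252.0) = ln(1.053696) = 0.052304
(r − q) = 0.052304 / (12/12) = 0.052304
r = ln(F/S)/T + q = 0.052304 + 0.0091 = 0.061404
r = 6.14%

6.14%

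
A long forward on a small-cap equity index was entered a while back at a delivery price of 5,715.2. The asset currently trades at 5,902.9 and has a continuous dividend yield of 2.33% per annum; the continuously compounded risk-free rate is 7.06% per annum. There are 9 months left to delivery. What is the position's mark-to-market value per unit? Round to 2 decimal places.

Current fair forward for the remaining 9 months: F = S·e^((r − q)·T), (r − q) = 0.0706 − 0.0233 = 0.0473
F = 5902.9 · e^(0.0473 × 9/12) = 5902.9 × 1.03611175 = 6116.0640
Value of long forward = (F − K)·e^(−rT) = (6116.0640 − 5715.2) · e^(−0.0706·9/12)
= 400.8640 × 0.94842743 = 380.19

380.19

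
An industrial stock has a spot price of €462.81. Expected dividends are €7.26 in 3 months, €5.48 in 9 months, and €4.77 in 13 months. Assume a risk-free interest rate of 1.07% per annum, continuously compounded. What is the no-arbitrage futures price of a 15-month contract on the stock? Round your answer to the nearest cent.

PV(dividends) I = 7.26·e^(−0.0107·3/12) + 5.48·e^(−0.0107·9/12) + 4.77·e^(−0.0107·13/12)
I = 7.2406 + 5.4362 + 4.7150 = 17.3918
F = (S − I)·e^(rT) = (462.81 − 17.3918) · e^(0.0107·15/12)
= 445.4182 · e^0.013375 = 445.4182 × 1.013465 = €451.42

€451.42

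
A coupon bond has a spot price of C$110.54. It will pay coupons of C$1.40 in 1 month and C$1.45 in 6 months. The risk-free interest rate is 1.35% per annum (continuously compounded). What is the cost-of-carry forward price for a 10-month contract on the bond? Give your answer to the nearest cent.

PV(coupons) I = 1.40·e^(−0.0135·1/12) + 1.45·e^(−0.0135·6/12)
I = 1.3984 + 1.4402 = 2.8386
F = (S − I)·e^(rT) = (110.54 − 2.8386) · e^(0.0135·10/12)
= 107.7014 · e^0.011250 = 107.7014 × 1.011314 = C$108.92

C$108.92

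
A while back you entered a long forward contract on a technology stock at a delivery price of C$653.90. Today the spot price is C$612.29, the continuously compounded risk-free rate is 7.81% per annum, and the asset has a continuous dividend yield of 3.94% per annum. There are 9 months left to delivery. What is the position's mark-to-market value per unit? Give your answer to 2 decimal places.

Current fair forward for the remaining 9 months: F = S·e^((r − q)·T), (r − q) = 0.0781 − 0.0394 = 0.0387
F = 612.29 · e^(0.0387 × 9/12) = 612.29 × 1.029450 = 630.3219
Value of long forward = (F − K)·e^(−rT) = (630.3219 − 653.90) · e^(−0.0781·9/12)
= -23.5781 × 0.943108 = -22.24

-C$22.24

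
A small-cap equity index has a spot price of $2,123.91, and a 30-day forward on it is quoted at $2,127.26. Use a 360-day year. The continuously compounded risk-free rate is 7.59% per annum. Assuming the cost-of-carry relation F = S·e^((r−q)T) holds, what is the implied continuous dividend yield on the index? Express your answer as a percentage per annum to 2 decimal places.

5.70%

From F = S·e^((r−q)T): (r − q) = ln(F/S)/T
ln(2127.26/2123.91) = ln(1.001577) = 0.001576
(r − q) = 0.001576 / (30/360) = 0.018912
q = r − ln(F/S)/T = 0.0759 − 0.018912 = 0.056988
q = 5.70%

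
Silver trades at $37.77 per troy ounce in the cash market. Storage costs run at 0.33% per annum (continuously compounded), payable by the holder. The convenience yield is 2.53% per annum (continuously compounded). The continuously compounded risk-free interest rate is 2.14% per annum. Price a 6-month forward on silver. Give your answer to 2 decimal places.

$37.76 per troy ounce

Net carry = r + u − y = 0.0214 + 0.0033 − 0.0253 = -0.0006
F = S·e^((r+u−y)T) = 37.77 · e^(-0.0006 × 6/12) = 37.77 · e^-0.000300
= 37.77 × 0.999700 = $37.76 per troy ounce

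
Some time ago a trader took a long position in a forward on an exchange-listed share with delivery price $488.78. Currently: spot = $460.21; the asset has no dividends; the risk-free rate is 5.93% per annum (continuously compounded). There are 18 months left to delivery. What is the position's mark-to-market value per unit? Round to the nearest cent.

$13.03

Current fair forward for the remaining 18 months: F = S·e^(r·T), r = 0.0593
F = 460.21 · e^(0.0593 × 18/12) = 460.21 × 1.093026 = 503.0215
Value of long forward = (F − K)·e^(−rT) = (503.0215 − 488.78) · e^(−0.0593·18/12)
= 14.2415 × 0.914891 = 13.03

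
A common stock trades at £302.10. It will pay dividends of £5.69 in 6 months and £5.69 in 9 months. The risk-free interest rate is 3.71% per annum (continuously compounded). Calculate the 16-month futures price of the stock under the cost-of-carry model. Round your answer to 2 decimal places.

PV(dividends) I = 5.69·e^(−0.0371·6/12) + 5.69·e^(−0.0371·9/12)
I = 5.5854 + 5.5339 = 11.1193
F = (S − I)·e^(rT) = (302.10 − 11.1193) · e^(0.0371·16/12)
= 290.9807 · e^0.049467 = 290.9807 × 1.050711 = £305.74

£305.74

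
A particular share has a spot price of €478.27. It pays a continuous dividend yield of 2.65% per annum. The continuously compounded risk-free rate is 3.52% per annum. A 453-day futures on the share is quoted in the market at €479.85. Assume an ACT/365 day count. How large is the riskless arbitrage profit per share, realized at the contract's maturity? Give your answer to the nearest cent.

€3.61 per share

Fair futures: F* = S·e^(carry·T), with carry = (r − q) = 0.0352 − 0.0265 = 0.0087
F* = 478.27 · e^(0.0087 × 453/365) = 478.27 · e^0.010798 = 478.27 × 1.010857 = €483.4626
Market €479.85 < fair €483.4626: forward underpriced → reverse cash-and-carry (short spot, go long the forward).
At maturity, profit = |F_mkt − F*| = |479.85 − 483.4626| = €3.61 per share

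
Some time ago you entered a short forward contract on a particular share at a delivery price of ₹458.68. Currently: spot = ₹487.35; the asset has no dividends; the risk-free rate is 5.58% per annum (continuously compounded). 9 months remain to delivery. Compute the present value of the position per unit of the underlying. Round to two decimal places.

Current fair forward for the remaining 9 months: F = S·e^(r·T), r = 0.0558
F = 487.35 · e^(0.0558 × 9/12) = 487.35 × 1.042738 = 508.1784
Value of long forward = (F − K)·e^(−rT) = (508.1784 − 458.68) · e^(−0.0558·9/12)
= 49.4984 × 0.959014 = 47.47
Short position value = −(long value) = -₹47.47

-₹47.47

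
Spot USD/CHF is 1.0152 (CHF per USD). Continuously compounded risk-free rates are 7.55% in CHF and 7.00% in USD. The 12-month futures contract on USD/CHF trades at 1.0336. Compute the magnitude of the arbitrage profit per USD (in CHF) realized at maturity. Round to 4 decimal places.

0.0128 per USD (in CHF)

Fair futures: F* = S·e^(carry·T), with carry = (r_CHF − r_USD) = 0.0755 − 0.0700 = 0.0055
F* = 1.0152 · e^(0.0055 × 12/12) = 1.0152 · e^0.005500 = 1.0152 × 1.005515 = 1.0208
Market 1.0336 > fair 1.0208: forward overpriced → cash-and-carry (buy spot, short the forward).
At maturity, profit = |F_mkt − F*| = |1.0336 − 1.0208| = 0.0128 per USD (in CHF)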